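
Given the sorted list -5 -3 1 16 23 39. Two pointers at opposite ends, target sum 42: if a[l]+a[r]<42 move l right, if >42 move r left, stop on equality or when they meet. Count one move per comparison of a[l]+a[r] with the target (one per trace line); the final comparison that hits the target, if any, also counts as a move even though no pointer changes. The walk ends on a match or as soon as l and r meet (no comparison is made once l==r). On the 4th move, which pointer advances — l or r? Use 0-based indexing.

r

l=0 r=5: -5+39=34 <42, l++
l=1 r=5: -3+39=36 <42, l++
l=2 r=5: 1+39=40 <42, l++
l=3 r=5: 16+39=55 >42, r--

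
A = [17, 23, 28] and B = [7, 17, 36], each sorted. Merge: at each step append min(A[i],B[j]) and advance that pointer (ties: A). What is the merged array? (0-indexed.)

[7, 17, 17, 23, 28, 36]

[i=0,j=0] A[i]=17>B[j]=7 take 7 → j++
[i=0,j=1] A[i]=17<=B[j]=17 take 17 → i++
[i=1,j=1] A[i]=23>B[j]=17 take 17 → j++
[i=1,j=2] A[i]=23<=B[j]=36 take 23 → i++
[i=2,j=2] A[i]=28<=B[j]=36 take 28 → i++
[i=3,j=2] A done, take B[j]=36 → j++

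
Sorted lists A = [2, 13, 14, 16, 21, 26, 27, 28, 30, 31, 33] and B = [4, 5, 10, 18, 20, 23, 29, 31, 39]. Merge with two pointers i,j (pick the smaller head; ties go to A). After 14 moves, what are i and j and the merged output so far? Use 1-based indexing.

i=9, j=7, merged so far=[2, 4, 5, 10, 13, 14, 16, 18, 20, 21, 23, 26, 27, 28]

i=1 j=1: A[i]=2<=B[j]=4 take 2, i++
i=2 j=1: A[i]=13>B[j]=4 take 4, j++
i=2 j=2: A[i]=13>B[j]=5 take 5, j++
i=2 j=3: A[i]=13>B[j]=10 take 10, j++
i=2 j=4: A[i]=13<=B[j]=18 take 13, i++
i=3 j=4: A[i]=14<=B[j]=18 take 14, i++
i=4 j=4: A[i]=16<=B[j]=18 take 16, i++
i=5 j=4: A[i]=21>B[j]=18 take 18, j++
i=5 j=5: A[i]=21>B[j]=20 take 20, j++
i=5 j=6: A[i]=21<=B[j]=23 take 21, i++
i=6 j=6: A[i]=26>B[j]=23 take 23, j++
i=6 j=7: A[i]=26<=B[j]=29 take 26, i++
i=7 j=7: A[i]=27<=B[j]=29 take 27, i++
i=8 j=7: A[i]=28<=B[j]=29 take 28, i++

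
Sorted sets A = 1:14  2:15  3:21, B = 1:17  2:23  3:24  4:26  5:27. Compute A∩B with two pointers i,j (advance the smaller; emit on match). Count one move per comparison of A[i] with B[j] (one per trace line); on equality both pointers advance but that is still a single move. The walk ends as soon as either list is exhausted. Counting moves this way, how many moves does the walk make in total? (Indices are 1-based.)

4 moves

[i=1,j=1] 14<17 → i++
[i=2,j=1] 15<17 → i++
[i=3,j=1] 21>17 → j++
[i=3,j=2] 21<23 → i++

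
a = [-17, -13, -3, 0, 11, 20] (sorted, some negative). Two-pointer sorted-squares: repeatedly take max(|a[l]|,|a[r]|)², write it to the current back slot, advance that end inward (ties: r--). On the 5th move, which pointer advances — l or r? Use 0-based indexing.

[0,5] |-17|<=|20| out[5]=400 → r--
[0,4] |-17|>|11| out[4]=289 → l++
[1,4] |-13|>|11| out[3]=169 → l++
[2,4] |-3|<=|11| out[2]=121 → r--
[2,3] |-3|>|0| out[1]=9 → l++

l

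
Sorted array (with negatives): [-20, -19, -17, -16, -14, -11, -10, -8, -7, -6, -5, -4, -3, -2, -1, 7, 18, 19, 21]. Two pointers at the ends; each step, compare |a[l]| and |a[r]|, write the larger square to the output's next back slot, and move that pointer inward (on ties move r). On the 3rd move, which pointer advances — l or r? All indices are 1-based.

l=1 r=19: |-20|<=|21| out[19]=441, r--
l=1 r=18: |-20|>|19| out[18]=400, l++
l=2 r=18: |-19|<=|19| out[17]=361, r--

r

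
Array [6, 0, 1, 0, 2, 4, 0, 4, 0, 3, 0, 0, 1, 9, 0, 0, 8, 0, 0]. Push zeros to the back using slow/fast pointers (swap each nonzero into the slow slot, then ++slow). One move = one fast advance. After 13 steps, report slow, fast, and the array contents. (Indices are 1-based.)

slow=8, fast=14, a=[6, 1, 2, 4, 4, 3, 1, 0, 0, 0, 0, 0, 0, 9, 0, 0, 8, 0, 0]

slow=1 fast=1: a[fast]=6≠0 swap→a[1]=6, slow++,fast++
slow=2 fast=2: a[fast]=0, fast++
slow=2 fast=3: a[fast]=1≠0 swap→a[2]=1, slow++,fast++
slow=3 fast=4: a[fast]=0, fast++
slow=3 fast=5: a[fast]=2≠0 swap→a[3]=2, slow++,fast++
slow=4 fast=6: a[fast]=4≠0 swap→a[4]=4, slow++,fast++
slow=5 fast=7: a[fast]=0, fast++
slow=5 fast=8: a[fast]=4≠0 swap→a[5]=4, slow++,fast++
slow=6 fast=9: a[fast]=0, fast++
slow=6 fast=10: a[fast]=3≠0 swap→a[6]=3, slow++,fast++
slow=7 fast=11: a[fast]=0, fast++
slow=7 fast=12: a[fast]=0, fast++
slow=7 fast=13: a[fast]=1≠0 swap→a[7]=1, slow++,fast++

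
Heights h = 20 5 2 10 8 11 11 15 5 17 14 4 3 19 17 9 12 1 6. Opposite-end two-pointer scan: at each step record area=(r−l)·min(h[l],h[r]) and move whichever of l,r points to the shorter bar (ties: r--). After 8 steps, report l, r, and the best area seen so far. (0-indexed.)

l=0, r=10, best area=247

l=0 r=18: min(20,6)*18=108 best=108 *, r--
l=0 r=17: min(20,1)*17=17 best=108, r--
l=0 r=16: min(20,12)*16=192 best=192 *, r--
l=0 r=15: min(20,9)*15=135 best=192, r--
l=0 r=14: min(20,17)*14=238 best=238 *, r--
l=0 r=13: min(20,19)*13=247 best=247 *, r--
l=0 r=12: min(20,3)*12=36 best=247, r--
l=0 r=11: min(20,4)*11=44 best=247, r--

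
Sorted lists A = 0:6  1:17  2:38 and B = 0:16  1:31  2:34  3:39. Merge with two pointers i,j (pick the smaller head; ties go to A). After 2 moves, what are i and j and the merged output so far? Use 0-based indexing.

i=1, j=1, merged so far=[6, 16]

[i=0,j=0] A[i]=6<=B[j]=16 take 6 → i++
[i=1,j=0] A[i]=17>B[j]=16 take 16 → j++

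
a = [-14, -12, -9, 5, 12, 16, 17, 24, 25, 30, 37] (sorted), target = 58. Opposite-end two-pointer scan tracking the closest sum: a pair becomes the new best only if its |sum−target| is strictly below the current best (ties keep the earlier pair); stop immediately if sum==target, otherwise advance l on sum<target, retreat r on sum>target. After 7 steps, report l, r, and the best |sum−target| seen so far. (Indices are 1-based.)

l=8, r=11, best |Δ|=4

[1,11] -14+37=23 d=35 * → l++
[2,11] -12+37=25 d=33 * → l++
[3,11] -9+37=28 d=30 * → l++
[4,11] 5+37=42 d=16 * → l++
[5,11] 12+37=49 d=9 * → l++
[6,11] 16+37=53 d=5 * → l++
[7,11] 17+37=54 d=4 * → l++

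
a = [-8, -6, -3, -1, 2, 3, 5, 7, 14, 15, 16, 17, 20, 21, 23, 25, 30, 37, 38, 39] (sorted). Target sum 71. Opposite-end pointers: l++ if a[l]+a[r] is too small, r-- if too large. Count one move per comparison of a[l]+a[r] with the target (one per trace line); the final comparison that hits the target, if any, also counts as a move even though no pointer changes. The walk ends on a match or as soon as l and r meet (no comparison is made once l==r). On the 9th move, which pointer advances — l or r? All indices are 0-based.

l

[0,19] -8+39=31 <71 → l++
[1,19] -6+39=33 <71 → l++
[2,19] -3+39=36 <71 → l++
[3,19] -1+39=38 <71 → l++
[4,19] 2+39=41 <71 → l++
[5,19] 3+39=42 <71 → l++
[6,19] 5+39=44 <71 → l++
[7,19] 7+39=46 <71 → l++
[8,19] 14+39=53 <71 → l++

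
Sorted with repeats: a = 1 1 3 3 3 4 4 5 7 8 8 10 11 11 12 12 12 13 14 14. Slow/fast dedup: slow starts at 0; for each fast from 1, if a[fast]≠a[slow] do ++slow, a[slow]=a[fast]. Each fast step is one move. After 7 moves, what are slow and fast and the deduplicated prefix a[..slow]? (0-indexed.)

slow=3, fast=8, prefix=[1, 3, 4, 5]

slow=0 fast=1: a[fast]=1=a[slow] dup, fast++
slow=0 fast=2: a[fast]=3≠a[slow]=1 write a[1]=3, slow++,fast++
slow=1 fast=3: a[fast]=3=a[slow] dup, fast++
slow=1 fast=4: a[fast]=3=a[slow] dup, fast++
slow=1 fast=5: a[fast]=4≠a[slow]=3 write a[2]=4, slow++,fast++
slow=2 fast=6: a[fast]=4=a[slow] dup, fast++
slow=2 fast=7: a[fast]=5≠a[slow]=4 write a[3]=5, slow++,fast++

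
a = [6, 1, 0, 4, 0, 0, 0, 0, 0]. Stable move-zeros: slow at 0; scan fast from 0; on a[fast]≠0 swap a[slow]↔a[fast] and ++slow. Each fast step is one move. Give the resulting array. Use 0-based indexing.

[6, 1, 4, 0, 0, 0, 0, 0, 0]

(s=0,f=0) a[fast]=6≠0 swap→a[0]=6 → slow++,fast++
(s=1,f=1) a[fast]=1≠0 swap→a[1]=1 → slow++,fast++
(s=2,f=2) a[fast]=0 → fast++
(s=2,f=3) a[fast]=4≠0 swap→a[2]=4 → slow++,fast++
(s=3,f=4) a[fast]=0 → fast++
(s=3,f=5) a[fast]=0 → fast++
(s=3,f=6) a[fast]=0 → fast++
(s=3,f=7) a[fast]=0 → fast++
(s=3,f=8) a[fast]=0 → fast++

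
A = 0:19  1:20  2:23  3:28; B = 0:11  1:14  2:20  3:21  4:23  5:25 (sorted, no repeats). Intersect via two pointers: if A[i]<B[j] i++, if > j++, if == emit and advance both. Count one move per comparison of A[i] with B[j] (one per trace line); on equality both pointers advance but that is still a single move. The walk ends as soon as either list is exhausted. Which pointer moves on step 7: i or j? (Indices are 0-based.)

i=0 j=0: 19>11, j++
i=0 j=1: 19>14, j++
i=0 j=2: 19<20, i++
i=1 j=2: 20==20 emit, i++,j++
i=2 j=3: 23>21, j++
i=2 j=4: 23==23 emit, i++,j++
i=3 j=5: 28>25, j++

j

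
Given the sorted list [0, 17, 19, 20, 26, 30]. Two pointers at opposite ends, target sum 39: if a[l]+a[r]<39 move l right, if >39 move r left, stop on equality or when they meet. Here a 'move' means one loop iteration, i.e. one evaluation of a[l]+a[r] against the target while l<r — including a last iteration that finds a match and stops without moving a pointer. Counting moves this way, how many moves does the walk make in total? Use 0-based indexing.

5 moves

[0,5] 0+30=30 <39 → l++
[1,5] 17+30=47 >39 → r--
[1,4] 17+26=43 >39 → r--
[1,3] 17+20=37 <39 → l++
[2,3] 19+20=39 → found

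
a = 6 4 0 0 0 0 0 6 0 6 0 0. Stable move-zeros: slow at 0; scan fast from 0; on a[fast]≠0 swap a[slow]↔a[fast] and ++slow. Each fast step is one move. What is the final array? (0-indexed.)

(s=0,f=0) a[fast]=6≠0 swap→a[0]=6 → slow++,fast++
(s=1,f=1) a[fast]=4≠0 swap→a[1]=4 → slow++,fast++
(s=2,f=2) a[fast]=0 → fast++
(s=2,f=3) a[fast]=0 → fast++
(s=2,f=4) a[fast]=0 → fast++
(s=2,f=5) a[fast]=0 → fast++
(s=2,f=6) a[fast]=0 → fast++
(s=2,f=7) a[fast]=6≠0 swap→a[2]=6 → slow++,fast++
(s=3,f=8) a[fast]=0 → fast++
(s=3,f=9) a[fast]=6≠0 swap→a[3]=6 → slow++,fast++
(s=4,f=10) a[fast]=0 → fast++
(s=4,f=11) a[fast]=0 → fast++

[6, 4, 6, 6, 0, 0, 0, 0, 0, 0, 0, 0]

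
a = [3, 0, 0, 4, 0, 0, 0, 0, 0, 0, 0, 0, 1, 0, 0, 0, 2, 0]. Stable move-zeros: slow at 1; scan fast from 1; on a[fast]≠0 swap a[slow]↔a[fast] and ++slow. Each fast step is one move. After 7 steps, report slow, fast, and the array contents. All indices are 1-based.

slow=3, fast=8, a=[3, 4, 0, 0, 0, 0, 0, 0, 0, 0, 0, 0, 1, 0, 0, 0, 2, 0]

slow=1 fast=1: a[fast]=3≠0 swap→a[1]=3, slow++,fast++
slow=2 fast=2: a[fast]=0, fast++
slow=2 fast=3: a[fast]=0, fast++
slow=2 fast=4: a[fast]=4≠0 swap→a[2]=4, slow++,fast++
slow=3 fast=5: a[fast]=0, fast++
slow=3 fast=6: a[fast]=0, fast++
slow=3 fast=7: a[fast]=0, fast++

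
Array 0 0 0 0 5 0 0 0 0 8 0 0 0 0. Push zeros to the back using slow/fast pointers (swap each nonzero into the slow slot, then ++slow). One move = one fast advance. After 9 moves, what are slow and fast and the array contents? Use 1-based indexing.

slow=1 fast=1: a[fast]=0, fast++
slow=1 fast=2: a[fast]=0, fast++
slow=1 fast=3: a[fast]=0, fast++
slow=1 fast=4: a[fast]=0, fast++
slow=1 fast=5: a[fast]=5≠0 swap→a[1]=5, slow++,fast++
slow=2 fast=6: a[fast]=0, fast++
slow=2 fast=7: a[fast]=0, fast++
slow=2 fast=8: a[fast]=0, fast++
slow=2 fast=9: a[fast]=0, fast++

slow=2, fast=10, a=[5, 0, 0, 0, 0, 0, 0, 0, 0, 8, 0, 0, 0, 0]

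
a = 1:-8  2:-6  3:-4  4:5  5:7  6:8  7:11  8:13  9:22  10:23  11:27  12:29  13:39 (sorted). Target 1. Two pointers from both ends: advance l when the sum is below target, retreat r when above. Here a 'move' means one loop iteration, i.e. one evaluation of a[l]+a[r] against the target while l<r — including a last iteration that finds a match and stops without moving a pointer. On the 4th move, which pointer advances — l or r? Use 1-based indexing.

[1,13] -8+39=31 >1 → r--
[1,12] -8+29=21 >1 → r--
[1,11] -8+27=19 >1 → r--
[1,10] -8+23=15 >1 → r--

r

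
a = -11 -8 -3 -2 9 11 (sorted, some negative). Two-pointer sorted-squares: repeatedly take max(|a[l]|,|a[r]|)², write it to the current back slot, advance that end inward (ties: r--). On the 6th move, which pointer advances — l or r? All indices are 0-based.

[0,5] |-11|<=|11| out[5]=121 → r--
[0,4] |-11|>|9| out[4]=121 → l++
[1,4] |-8|<=|9| out[3]=81 → r--
[1,3] |-8|>|-2| out[2]=64 → l++
[2,3] |-3|>|-2| out[1]=9 → l++
[3,3] |-2|<=|-2| out[0]=4 → r--

r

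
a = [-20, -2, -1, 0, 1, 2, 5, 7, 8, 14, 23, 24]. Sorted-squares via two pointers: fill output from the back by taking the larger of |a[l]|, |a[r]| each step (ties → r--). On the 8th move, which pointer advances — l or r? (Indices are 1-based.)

l=1 r=12: |-20|<=|24| out[12]=576, r--
l=1 r=11: |-20|<=|23| out[11]=529, r--
l=1 r=10: |-20|>|14| out[10]=400, l++
l=2 r=10: |-2|<=|14| out[9]=196, r--
l=2 r=9: |-2|<=|8| out[8]=64, r--
l=2 r=8: |-2|<=|7| out[7]=49, r--
l=2 r=7: |-2|<=|5| out[6]=25, r--
l=2 r=6: |-2|<=|2| out[5]=4, r--

r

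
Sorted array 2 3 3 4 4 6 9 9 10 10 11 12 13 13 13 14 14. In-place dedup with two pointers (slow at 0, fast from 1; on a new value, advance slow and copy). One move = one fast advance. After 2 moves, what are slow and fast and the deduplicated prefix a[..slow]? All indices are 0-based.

slow=1, fast=3, prefix=[2, 3]

(s=0,f=1) a[fast]=3≠a[slow]=2 write a[1]=3 → slow++,fast++
(s=1,f=2) a[fast]=3=a[slow] dup → fast++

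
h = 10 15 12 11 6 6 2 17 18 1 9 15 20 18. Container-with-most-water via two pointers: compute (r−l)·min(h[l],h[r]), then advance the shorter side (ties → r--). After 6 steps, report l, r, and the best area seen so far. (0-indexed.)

[0,13] min(10,18)*13=130 best=130 * → l++
[1,13] min(15,18)*12=180 best=180 * → l++
[2,13] min(12,18)*11=132 best=180 → l++
[3,13] min(11,18)*10=110 best=180 → l++
[4,13] min(6,18)*9=54 best=180 → l++
[5,13] min(6,18)*8=48 best=180 → l++

l=6, r=13, best area=180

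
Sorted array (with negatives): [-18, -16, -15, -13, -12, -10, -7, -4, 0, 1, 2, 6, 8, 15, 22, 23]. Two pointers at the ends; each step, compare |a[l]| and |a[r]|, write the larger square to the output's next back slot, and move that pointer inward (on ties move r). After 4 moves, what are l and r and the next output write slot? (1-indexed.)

l=3, r=14, next write slot=12

l=1 r=16: |-18|<=|23| out[16]=529, r--
l=1 r=15: |-18|<=|22| out[15]=484, r--
l=1 r=14: |-18|>|15| out[14]=324, l++
l=2 r=14: |-16|>|15| out[13]=256, l++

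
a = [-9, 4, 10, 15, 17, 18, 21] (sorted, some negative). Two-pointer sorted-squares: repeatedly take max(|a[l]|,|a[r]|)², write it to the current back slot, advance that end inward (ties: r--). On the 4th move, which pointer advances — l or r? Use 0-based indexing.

r

l=0 r=6: |-9|<=|21| out[6]=441, r--
l=0 r=5: |-9|<=|18| out[5]=324, r--
l=0 r=4: |-9|<=|17| out[4]=289, r--
l=0 r=3: |-9|<=|15| out[3]=225, r--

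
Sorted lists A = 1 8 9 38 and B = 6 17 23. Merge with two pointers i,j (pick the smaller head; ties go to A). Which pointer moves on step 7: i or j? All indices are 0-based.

i

[i=0,j=0] A[i]=1<=B[j]=6 take 1 → i++
[i=1,j=0] A[i]=8>B[j]=6 take 6 → j++
[i=1,j=1] A[i]=8<=B[j]=17 take 8 → i++
[i=2,j=1] A[i]=9<=B[j]=17 take 9 → i++
[i=3,j=1] A[i]=38>B[j]=17 take 17 → j++
[i=3,j=2] A[i]=38>B[j]=23 take 23 → j++
[i=3,j=3] B done, take A[i]=38 → i++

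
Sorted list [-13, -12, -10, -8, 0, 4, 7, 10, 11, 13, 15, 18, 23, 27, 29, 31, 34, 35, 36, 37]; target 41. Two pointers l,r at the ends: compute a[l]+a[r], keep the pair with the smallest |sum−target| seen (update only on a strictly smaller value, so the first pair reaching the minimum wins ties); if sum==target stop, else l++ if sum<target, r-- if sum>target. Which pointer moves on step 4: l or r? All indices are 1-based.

l=1 r=20: -13+37=24 d=17 *, l++
l=2 r=20: -12+37=25 d=16 *, l++
l=3 r=20: -10+37=27 d=14 *, l++
l=4 r=20: -8+37=29 d=12 *, l++

l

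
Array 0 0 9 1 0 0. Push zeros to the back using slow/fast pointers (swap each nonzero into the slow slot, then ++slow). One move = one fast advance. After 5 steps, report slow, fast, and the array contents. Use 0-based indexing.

slow=0 fast=0: a[fast]=0, fast++
slow=0 fast=1: a[fast]=0, fast++
slow=0 fast=2: a[fast]=9≠0 swap→a[0]=9, slow++,fast++
slow=1 fast=3: a[fast]=1≠0 swap→a[1]=1, slow++,fast++
slow=2 fast=4: a[fast]=0, fast++

slow=2, fast=5, a=[9, 1, 0, 0, 0, 0]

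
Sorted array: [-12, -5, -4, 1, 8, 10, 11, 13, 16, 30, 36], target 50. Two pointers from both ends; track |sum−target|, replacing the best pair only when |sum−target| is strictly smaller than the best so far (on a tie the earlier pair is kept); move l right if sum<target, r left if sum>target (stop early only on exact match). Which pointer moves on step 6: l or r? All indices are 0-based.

l=0 r=10: -12+36=24 d=26 *, l++
l=1 r=10: -5+36=31 d=19 *, l++
l=2 r=10: -4+36=32 d=18 *, l++
l=3 r=10: 1+36=37 d=13 *, l++
l=4 r=10: 8+36=44 d=6 *, l++
l=5 r=10: 10+36=46 d=4 *, l++

l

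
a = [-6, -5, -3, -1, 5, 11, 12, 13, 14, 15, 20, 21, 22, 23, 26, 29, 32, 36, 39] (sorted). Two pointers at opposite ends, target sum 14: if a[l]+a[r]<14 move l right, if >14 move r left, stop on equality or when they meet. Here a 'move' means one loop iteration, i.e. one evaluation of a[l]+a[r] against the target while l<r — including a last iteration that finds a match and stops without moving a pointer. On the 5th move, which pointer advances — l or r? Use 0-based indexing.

l=0 r=18: -6+39=33 >14, r--
l=0 r=17: -6+36=30 >14, r--
l=0 r=16: -6+32=26 >14, r--
l=0 r=15: -6+29=23 >14, r--
l=0 r=14: -6+26=20 >14, r--

r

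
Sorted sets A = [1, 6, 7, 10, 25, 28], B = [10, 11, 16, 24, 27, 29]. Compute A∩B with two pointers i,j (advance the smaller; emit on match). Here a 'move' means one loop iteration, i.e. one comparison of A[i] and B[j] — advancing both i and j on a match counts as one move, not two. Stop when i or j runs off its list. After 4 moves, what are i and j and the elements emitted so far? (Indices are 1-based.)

i=5, j=2, emitted=[10]

[i=1,j=1] 1<10 → i++
[i=2,j=1] 6<10 → i++
[i=3,j=1] 7<10 → i++
[i=4,j=1] 10==10 emit → i++,j++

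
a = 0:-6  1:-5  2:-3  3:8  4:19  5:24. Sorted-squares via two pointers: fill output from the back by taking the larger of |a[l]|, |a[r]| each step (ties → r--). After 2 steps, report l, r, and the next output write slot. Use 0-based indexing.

l=0, r=3, next write slot=3

l=0 r=5: |-6|<=|24| out[5]=576, r--
l=0 r=4: |-6|<=|19| out[4]=361, r--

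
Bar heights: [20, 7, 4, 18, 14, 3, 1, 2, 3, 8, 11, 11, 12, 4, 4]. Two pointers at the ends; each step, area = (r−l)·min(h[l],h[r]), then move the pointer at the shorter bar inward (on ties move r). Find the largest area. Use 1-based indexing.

max area = 144

l=1 r=15: min(20,4)*14=56 best=56 *, r--
l=1 r=14: min(20,4)*13=52 best=56, r--
l=1 r=13: min(20,12)*12=144 best=144 *, r--
l=1 r=12: min(20,11)*11=121 best=144, r--
l=1 r=11: min(20,11)*10=110 best=144, r--
l=1 r=10: min(20,8)*9=72 best=144, r--
l=1 r=9: min(20,3)*8=24 best=144, r--
l=1 r=8: min(20,2)*7=14 best=144, r--
l=1 r=7: min(20,1)*6=6 best=144, r--
l=1 r=6: min(20,3)*5=15 best=144, r--
l=1 r=5: min(20,14)*4=56 best=144, r--
l=1 r=4: min(20,18)*3=54 best=144, r--
l=1 r=3: min(20,4)*2=8 best=144, r--
l=1 r=2: min(20,7)*1=7 best=144, r--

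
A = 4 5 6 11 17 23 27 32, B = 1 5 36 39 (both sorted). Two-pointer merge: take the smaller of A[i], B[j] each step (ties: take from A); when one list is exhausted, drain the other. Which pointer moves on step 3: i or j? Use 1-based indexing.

i

i=1 j=1: A[i]=4>B[j]=1 take 1, j++
i=1 j=2: A[i]=4<=B[j]=5 take 4, i++
i=2 j=2: A[i]=5<=B[j]=5 take 5, i++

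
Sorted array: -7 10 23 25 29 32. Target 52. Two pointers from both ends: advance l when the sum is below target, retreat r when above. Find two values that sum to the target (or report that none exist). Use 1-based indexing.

l=1 r=6: -7+32=25 <52, l++
l=2 r=6: 10+32=42 <52, l++
l=3 r=6: 23+32=55 >52, r--
l=3 r=5: 23+29=52, found

(23, 29)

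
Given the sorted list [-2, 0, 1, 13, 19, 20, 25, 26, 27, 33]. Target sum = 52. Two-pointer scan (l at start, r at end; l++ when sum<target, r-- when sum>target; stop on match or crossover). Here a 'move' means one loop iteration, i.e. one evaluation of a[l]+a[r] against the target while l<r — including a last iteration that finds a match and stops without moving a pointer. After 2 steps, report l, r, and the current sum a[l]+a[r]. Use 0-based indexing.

l=2, r=9, sum=34

[0,9] -2+33=31 <52 → l++
[1,9] 0+33=33 <52 → l++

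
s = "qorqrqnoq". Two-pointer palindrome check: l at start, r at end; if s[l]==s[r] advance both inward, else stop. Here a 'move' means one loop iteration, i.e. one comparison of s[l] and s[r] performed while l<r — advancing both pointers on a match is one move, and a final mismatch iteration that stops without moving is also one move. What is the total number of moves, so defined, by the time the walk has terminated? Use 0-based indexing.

3 moves

[0,8] 'q'=='q' → l++,r--
[1,7] 'o'=='o' → l++,r--
[2,6] 'r'!='n' → stop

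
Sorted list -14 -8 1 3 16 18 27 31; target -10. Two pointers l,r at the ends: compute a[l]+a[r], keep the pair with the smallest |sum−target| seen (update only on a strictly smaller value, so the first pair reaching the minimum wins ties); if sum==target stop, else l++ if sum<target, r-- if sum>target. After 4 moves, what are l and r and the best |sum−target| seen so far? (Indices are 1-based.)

l=1 r=8: -14+31=17 d=27 *, r--
l=1 r=7: -14+27=13 d=23 *, r--
l=1 r=6: -14+18=4 d=14 *, r--
l=1 r=5: -14+16=2 d=12 *, r--

l=1, r=4, best |Δ|=12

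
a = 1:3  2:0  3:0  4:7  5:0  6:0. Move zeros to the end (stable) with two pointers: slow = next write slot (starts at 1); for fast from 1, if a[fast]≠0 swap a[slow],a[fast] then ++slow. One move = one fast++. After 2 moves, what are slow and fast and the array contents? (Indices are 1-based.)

(s=1,f=1) a[fast]=3≠0 swap→a[1]=3 → slow++,fast++
(s=2,f=2) a[fast]=0 → fast++

slow=2, fast=3, a=[3, 0, 0, 7, 0, 0]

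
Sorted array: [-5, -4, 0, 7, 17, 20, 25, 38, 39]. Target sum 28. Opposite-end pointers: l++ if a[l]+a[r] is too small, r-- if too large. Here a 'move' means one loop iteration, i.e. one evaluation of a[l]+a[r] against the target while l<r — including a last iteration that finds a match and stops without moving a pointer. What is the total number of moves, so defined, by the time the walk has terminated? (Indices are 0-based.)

8 moves

[0,8] -5+39=34 >28 → r--
[0,7] -5+38=33 >28 → r--
[0,6] -5+25=20 <28 → l++
[1,6] -4+25=21 <28 → l++
[2,6] 0+25=25 <28 → l++
[3,6] 7+25=32 >28 → r--
[3,5] 7+20=27 <28 → l++
[4,5] 17+20=37 >28 → r--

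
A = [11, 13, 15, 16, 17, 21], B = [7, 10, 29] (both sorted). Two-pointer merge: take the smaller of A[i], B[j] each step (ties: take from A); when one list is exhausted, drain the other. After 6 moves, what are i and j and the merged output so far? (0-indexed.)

[i=0,j=0] A[i]=11>B[j]=7 take 7 → j++
[i=0,j=1] A[i]=11>B[j]=10 take 10 → j++
[i=0,j=2] A[i]=11<=B[j]=29 take 11 → i++
[i=1,j=2] A[i]=13<=B[j]=29 take 13 → i++
[i=2,j=2] A[i]=15<=B[j]=29 take 15 → i++
[i=3,j=2] A[i]=16<=B[j]=29 take 16 → i++

i=4, j=2, merged so far=[7, 10, 11, 13, 15, 16]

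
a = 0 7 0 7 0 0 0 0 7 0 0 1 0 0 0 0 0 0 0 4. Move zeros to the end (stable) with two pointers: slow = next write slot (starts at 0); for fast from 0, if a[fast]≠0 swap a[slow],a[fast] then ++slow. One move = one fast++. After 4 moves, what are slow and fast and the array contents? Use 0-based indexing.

slow=2, fast=4, a=[7, 7, 0, 0, 0, 0, 0, 0, 7, 0, 0, 1, 0, 0, 0, 0, 0, 0, 0, 4]

(s=0,f=0) a[fast]=0 → fast++
(s=0,f=1) a[fast]=7≠0 swap→a[0]=7 → slow++,fast++
(s=1,f=2) a[fast]=0 → fast++
(s=1,f=3) a[fast]=7≠0 swap→a[1]=7 → slow++,fast++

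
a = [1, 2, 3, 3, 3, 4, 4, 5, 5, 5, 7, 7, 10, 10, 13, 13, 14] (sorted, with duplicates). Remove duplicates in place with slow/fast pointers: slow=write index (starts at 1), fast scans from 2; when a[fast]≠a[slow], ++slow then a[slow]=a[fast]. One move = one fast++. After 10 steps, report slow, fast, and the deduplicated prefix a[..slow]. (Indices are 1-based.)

slow=6, fast=12, prefix=[1, 2, 3, 4, 5, 7]

(s=1,f=2) a[fast]=2≠a[slow]=1 write a[2]=2 → slow++,fast++
(s=2,f=3) a[fast]=3≠a[slow]=2 write a[3]=3 → slow++,fast++
(s=3,f=4) a[fast]=3=a[slow] dup → fast++
(s=3,f=5) a[fast]=3=a[slow] dup → fast++
(s=3,f=6) a[fast]=4≠a[slow]=3 write a[4]=4 → slow++,fast++
(s=4,f=7) a[fast]=4=a[slow] dup → fast++
(s=4,f=8) a[fast]=5≠a[slow]=4 write a[5]=5 → slow++,fast++
(s=5,f=9) a[fast]=5=a[slow] dup → fast++
(s=5,f=10) a[fast]=5=a[slow] dup → fast++
(s=5,f=11) a[fast]=7≠a[slow]=5 write a[6]=7 → slow++,fast++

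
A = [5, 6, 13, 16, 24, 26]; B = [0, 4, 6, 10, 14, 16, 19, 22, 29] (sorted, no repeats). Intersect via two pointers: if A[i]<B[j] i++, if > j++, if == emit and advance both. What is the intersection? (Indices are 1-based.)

intersection = [6, 16]

i=1 j=1: 5>0, j++
i=1 j=2: 5>4, j++
i=1 j=3: 5<6, i++
i=2 j=3: 6==6 emit, i++,j++
i=3 j=4: 13>10, j++
i=3 j=5: 13<14, i++
i=4 j=5: 16>14, j++
i=4 j=6: 16==16 emit, i++,j++
i=5 j=7: 24>19, j++
i=5 j=8: 24>22, j++
i=5 j=9: 24<29, i++
i=6 j=9: 26<29, i++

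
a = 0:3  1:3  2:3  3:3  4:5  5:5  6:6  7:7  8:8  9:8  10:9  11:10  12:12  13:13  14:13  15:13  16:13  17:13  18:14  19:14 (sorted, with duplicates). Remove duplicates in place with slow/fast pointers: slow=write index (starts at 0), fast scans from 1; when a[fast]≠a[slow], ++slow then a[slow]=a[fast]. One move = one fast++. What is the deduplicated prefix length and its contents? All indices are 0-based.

length 10; prefix = [3, 5, 6, 7, 8, 9, 10, 12, 13, 14]

slow=0 fast=1: a[fast]=3=a[slow] dup, fast++
slow=0 fast=2: a[fast]=3=a[slow] dup, fast++
slow=0 fast=3: a[fast]=3=a[slow] dup, fast++
slow=0 fast=4: a[fast]=5≠a[slow]=3 write a[1]=5, slow++,fast++
slow=1 fast=5: a[fast]=5=a[slow] dup, fast++
slow=1 fast=6: a[fast]=6≠a[slow]=5 write a[2]=6, slow++,fast++
slow=2 fast=7: a[fast]=7≠a[slow]=6 write a[3]=7, slow++,fast++
slow=3 fast=8: a[fast]=8≠a[slow]=7 write a[4]=8, slow++,fast++
slow=4 fast=9: a[fast]=8=a[slow] dup, fast++
slow=4 fast=10: a[fast]=9≠a[slow]=8 write a[5]=9, slow++,fast++
slow=5 fast=11: a[fast]=10≠a[slow]=9 write a[6]=10, slow++,fast++
slow=6 fast=12: a[fast]=12≠a[slow]=10 write a[7]=12, slow++,fast++
slow=7 fast=13: a[fast]=13≠a[slow]=12 write a[8]=13, slow++,fast++
slow=8 fast=14: a[fast]=13=a[slow] dup, fast++
slow=8 fast=15: a[fast]=13=a[slow] dup, fast++
slow=8 fast=16: a[fast]=13=a[slow] dup, fast++
slow=8 fast=17: a[fast]=13=a[slow] dup, fast++
slow=8 fast=18: a[fast]=14≠a[slow]=13 write a[9]=14, slow++,fast++
slow=9 fast=19: a[fast]=14=a[slow] dup, fast++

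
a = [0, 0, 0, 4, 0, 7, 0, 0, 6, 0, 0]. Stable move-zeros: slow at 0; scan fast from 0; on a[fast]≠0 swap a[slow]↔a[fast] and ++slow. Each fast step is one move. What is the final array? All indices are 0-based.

(s=0,f=0) a[fast]=0 → fast++
(s=0,f=1) a[fast]=0 → fast++
(s=0,f=2) a[fast]=0 → fast++
(s=0,f=3) a[fast]=4≠0 swap→a[0]=4 → slow++,fast++
(s=1,f=4) a[fast]=0 → fast++
(s=1,f=5) a[fast]=7≠0 swap→a[1]=7 → slow++,fast++
(s=2,f=6) a[fast]=0 → fast++
(s=2,f=7) a[fast]=0 → fast++
(s=2,f=8) a[fast]=6≠0 swap→a[2]=6 → slow++,fast++
(s=3,f=9) a[fast]=0 → fast++
(s=3,f=10) a[fast]=0 → fast++

[4, 7, 6, 0, 0, 0, 0, 0, 0, 0, 0]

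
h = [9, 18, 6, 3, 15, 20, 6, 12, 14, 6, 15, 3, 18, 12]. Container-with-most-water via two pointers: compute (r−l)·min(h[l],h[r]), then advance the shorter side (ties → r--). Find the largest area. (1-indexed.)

[1,14] min(9,12)*13=117 best=117 * → l++
[2,14] min(18,12)*12=144 best=144 * → r--
[2,13] min(18,18)*11=198 best=198 * → r--
[2,12] min(18,3)*10=30 best=198 → r--
[2,11] min(18,15)*9=135 best=198 → r--
[2,10] min(18,6)*8=48 best=198 → r--
[2,9] min(18,14)*7=98 best=198 → r--
[2,8] min(18,12)*6=72 best=198 → r--
[2,7] min(18,6)*5=30 best=198 → r--
[2,6] min(18,20)*4=72 best=198 → l++
[3,6] min(6,20)*3=18 best=198 → l++
[4,6] min(3,20)*2=6 best=198 → l++
[5,6] min(15,20)*1=15 best=198 → l++

max area = 198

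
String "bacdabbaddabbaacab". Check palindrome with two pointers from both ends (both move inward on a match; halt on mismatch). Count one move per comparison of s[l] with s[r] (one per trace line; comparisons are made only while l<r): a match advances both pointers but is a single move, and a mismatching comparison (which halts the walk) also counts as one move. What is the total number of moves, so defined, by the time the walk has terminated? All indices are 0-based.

l=0 r=17: 'b'=='b', l++,r--
l=1 r=16: 'a'=='a', l++,r--
l=2 r=15: 'c'=='c', l++,r--
l=3 r=14: 'd'!='a', stop

4 moves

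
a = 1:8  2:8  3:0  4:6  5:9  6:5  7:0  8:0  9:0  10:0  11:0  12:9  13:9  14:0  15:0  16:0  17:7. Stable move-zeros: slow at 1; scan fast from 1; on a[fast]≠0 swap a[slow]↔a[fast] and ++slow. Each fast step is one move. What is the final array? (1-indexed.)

[8, 8, 6, 9, 5, 9, 9, 7, 0, 0, 0, 0, 0, 0, 0, 0, 0]

slow=1 fast=1: a[fast]=8≠0 swap→a[1]=8, slow++,fast++
slow=2 fast=2: a[fast]=8≠0 swap→a[2]=8, slow++,fast++
slow=3 fast=3: a[fast]=0, fast++
slow=3 fast=4: a[fast]=6≠0 swap→a[3]=6, slow++,fast++
slow=4 fast=5: a[fast]=9≠0 swap→a[4]=9, slow++,fast++
slow=5 fast=6: a[fast]=5≠0 swap→a[5]=5, slow++,fast++
slow=6 fast=7: a[fast]=0, fast++
slow=6 fast=8: a[fast]=0, fast++
slow=6 fast=9: a[fast]=0, fast++
slow=6 fast=10: a[fast]=0, fast++
slow=6 fast=11: a[fast]=0, fast++
slow=6 fast=12: a[fast]=9≠0 swap→a[6]=9, slow++,fast++
slow=7 fast=13: a[fast]=9≠0 swap→a[7]=9, slow++,fast++
slow=8 fast=14: a[fast]=0, fast++
slow=8 fast=15: a[fast]=0, fast++
slow=8 fast=16: a[fast]=0, fast++
slow=8 fast=17: a[fast]=7≠0 swap→a[8]=7, slow++,fast++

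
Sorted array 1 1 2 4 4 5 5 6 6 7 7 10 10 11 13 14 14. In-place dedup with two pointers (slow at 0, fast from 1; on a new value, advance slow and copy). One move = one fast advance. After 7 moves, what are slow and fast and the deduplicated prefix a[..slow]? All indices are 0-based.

(s=0,f=1) a[fast]=1=a[slow] dup → fast++
(s=0,f=2) a[fast]=2≠a[slow]=1 write a[1]=2 → slow++,fast++
(s=1,f=3) a[fast]=4≠a[slow]=2 write a[2]=4 → slow++,fast++
(s=2,f=4) a[fast]=4=a[slow] dup → fast++
(s=2,f=5) a[fast]=5≠a[slow]=4 write a[3]=5 → slow++,fast++
(s=3,f=6) a[fast]=5=a[slow] dup → fast++
(s=3,f=7) a[fast]=6≠a[slow]=5 write a[4]=6 → slow++,fast++

slow=4, fast=8, prefix=[1, 2, 4, 5, 6]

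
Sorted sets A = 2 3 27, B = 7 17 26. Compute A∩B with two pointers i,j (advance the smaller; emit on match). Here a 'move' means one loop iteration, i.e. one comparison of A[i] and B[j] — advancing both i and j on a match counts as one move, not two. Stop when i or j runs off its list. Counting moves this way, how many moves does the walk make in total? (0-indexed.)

[i=0,j=0] 2<7 → i++
[i=1,j=0] 3<7 → i++
[i=2,j=0] 27>7 → j++
[i=2,j=1] 27>17 → j++
[i=2,j=2] 27>26 → j++

5 moves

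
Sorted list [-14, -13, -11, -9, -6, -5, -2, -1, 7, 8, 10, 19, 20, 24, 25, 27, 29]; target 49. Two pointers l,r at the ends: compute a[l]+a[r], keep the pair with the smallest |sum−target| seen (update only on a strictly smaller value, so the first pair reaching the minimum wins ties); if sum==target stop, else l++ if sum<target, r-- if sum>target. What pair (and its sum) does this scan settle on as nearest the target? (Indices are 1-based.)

pair (20, 29) with sum 49 (|Δ|=0)

[1,17] -14+29=15 d=34 * → l++
[2,17] -13+29=16 d=33 * → l++
[3,17] -11+29=18 d=31 * → l++
[4,17] -9+29=20 d=29 * → l++
[5,17] -6+29=23 d=26 * → l++
[6,17] -5+29=24 d=25 * → l++
[7,17] -2+29=27 d=22 * → l++
[8,17] -1+29=28 d=21 * → l++
[9,17] 7+29=36 d=13 * → l++
[10,17] 8+29=37 d=12 * → l++
[11,17] 10+29=39 d=10 * → l++
[12,17] 19+29=48 d=1 * → l++
[13,17] 20+29=49 d=0 * → stop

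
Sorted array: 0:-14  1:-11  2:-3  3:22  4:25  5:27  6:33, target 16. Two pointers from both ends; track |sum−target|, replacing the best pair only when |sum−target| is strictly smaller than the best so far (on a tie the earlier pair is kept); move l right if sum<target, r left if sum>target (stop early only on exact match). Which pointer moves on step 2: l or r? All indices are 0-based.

[0,6] -14+33=19 d=3 * → r--
[0,5] -14+27=13 d=3 → l++

l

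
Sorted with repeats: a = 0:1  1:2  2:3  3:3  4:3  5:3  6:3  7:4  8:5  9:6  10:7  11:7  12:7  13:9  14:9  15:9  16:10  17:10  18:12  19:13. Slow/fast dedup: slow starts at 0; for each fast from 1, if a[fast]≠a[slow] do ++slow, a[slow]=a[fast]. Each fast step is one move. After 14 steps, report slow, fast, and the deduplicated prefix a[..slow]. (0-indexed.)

slow=7, fast=15, prefix=[1, 2, 3, 4, 5, 6, 7, 9]

slow=0 fast=1: a[fast]=2≠a[slow]=1 write a[1]=2, slow++,fast++
slow=1 fast=2: a[fast]=3≠a[slow]=2 write a[2]=3, slow++,fast++
slow=2 fast=3: a[fast]=3=a[slow] dup, fast++
slow=2 fast=4: a[fast]=3=a[slow] dup, fast++
slow=2 fast=5: a[fast]=3=a[slow] dup, fast++
slow=2 fast=6: a[fast]=3=a[slow] dup, fast++
slow=2 fast=7: a[fast]=4≠a[slow]=3 write a[3]=4, slow++,fast++
slow=3 fast=8: a[fast]=5≠a[slow]=4 write a[4]=5, slow++,fast++
slow=4 fast=9: a[fast]=6≠a[slow]=5 write a[5]=6, slow++,fast++
slow=5 fast=10: a[fast]=7≠a[slow]=6 write a[6]=7, slow++,fast++
slow=6 fast=11: a[fast]=7=a[slow] dup, fast++
slow=6 fast=12: a[fast]=7=a[slow] dup, fast++
slow=6 fast=13: a[fast]=9≠a[slow]=7 write a[7]=9, slow++,fast++
slow=7 fast=14: a[fast]=9=a[slow] dup, fast++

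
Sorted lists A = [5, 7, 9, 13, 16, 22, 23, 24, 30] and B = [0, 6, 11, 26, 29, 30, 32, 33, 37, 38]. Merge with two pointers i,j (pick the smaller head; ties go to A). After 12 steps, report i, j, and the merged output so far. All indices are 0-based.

i=8, j=4, merged so far=[0, 5, 6, 7, 9, 11, 13, 16, 22, 23, 24, 26]

i=0 j=0: A[i]=5>B[j]=0 take 0, j++
i=0 j=1: A[i]=5<=B[j]=6 take 5, i++
i=1 j=1: A[i]=7>B[j]=6 take 6, j++
i=1 j=2: A[i]=7<=B[j]=11 take 7, i++
i=2 j=2: A[i]=9<=B[j]=11 take 9, i++
i=3 j=2: A[i]=13>B[j]=11 take 11, j++
i=3 j=3: A[i]=13<=B[j]=26 take 13, i++
i=4 j=3: A[i]=16<=B[j]=26 take 16, i++
i=5 j=3: A[i]=22<=B[j]=26 take 22, i++
i=6 j=3: A[i]=23<=B[j]=26 take 23, i++
i=7 j=3: A[i]=24<=B[j]=26 take 24, i++
i=8 j=3: A[i]=30>B[j]=26 take 26, j++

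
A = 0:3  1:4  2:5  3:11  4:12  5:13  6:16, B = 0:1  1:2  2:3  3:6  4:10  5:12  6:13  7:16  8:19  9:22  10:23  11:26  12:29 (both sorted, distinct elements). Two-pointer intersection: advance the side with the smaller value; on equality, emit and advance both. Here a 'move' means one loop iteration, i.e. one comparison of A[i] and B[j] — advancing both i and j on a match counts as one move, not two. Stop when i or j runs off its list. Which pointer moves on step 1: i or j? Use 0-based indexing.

j

i=0 j=0: 3>1, j++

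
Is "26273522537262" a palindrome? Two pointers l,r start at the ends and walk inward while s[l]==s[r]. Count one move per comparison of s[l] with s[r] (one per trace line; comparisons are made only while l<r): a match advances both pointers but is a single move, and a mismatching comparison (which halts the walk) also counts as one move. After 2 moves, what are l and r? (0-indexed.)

l=0 r=13: '2'=='2', l++,r--
l=1 r=12: '6'=='6', l++,r--

l=2, r=11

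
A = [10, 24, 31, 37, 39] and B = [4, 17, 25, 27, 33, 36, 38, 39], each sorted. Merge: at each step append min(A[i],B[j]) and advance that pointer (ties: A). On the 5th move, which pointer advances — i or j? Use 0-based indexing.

i=0 j=0: A[i]=10>B[j]=4 take 4, j++
i=0 j=1: A[i]=10<=B[j]=17 take 10, i++
i=1 j=1: A[i]=24>B[j]=17 take 17, j++
i=1 j=2: A[i]=24<=B[j]=25 take 24, i++
i=2 j=2: A[i]=31>B[j]=25 take 25, j++

j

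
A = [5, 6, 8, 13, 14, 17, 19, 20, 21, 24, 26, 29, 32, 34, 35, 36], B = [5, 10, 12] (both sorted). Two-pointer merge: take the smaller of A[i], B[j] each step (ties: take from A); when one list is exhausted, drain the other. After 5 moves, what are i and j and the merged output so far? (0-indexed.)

i=0 j=0: A[i]=5<=B[j]=5 take 5, i++
i=1 j=0: A[i]=6>B[j]=5 take 5, j++
i=1 j=1: A[i]=6<=B[j]=10 take 6, i++
i=2 j=1: A[i]=8<=B[j]=10 take 8, i++
i=3 j=1: A[i]=13>B[j]=10 take 10, j++

i=3, j=2, merged so far=[5, 5, 6, 8, 10]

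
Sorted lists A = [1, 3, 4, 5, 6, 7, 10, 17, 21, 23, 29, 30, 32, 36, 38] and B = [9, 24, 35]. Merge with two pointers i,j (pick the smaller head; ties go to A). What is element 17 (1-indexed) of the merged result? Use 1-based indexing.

merged[17] = 36

[i=1,j=1] A[i]=1<=B[j]=9 take 1 → i++
[i=2,j=1] A[i]=3<=B[j]=9 take 3 → i++
[i=3,j=1] A[i]=4<=B[j]=9 take 4 → i++
[i=4,j=1] A[i]=5<=B[j]=9 take 5 → i++
[i=5,j=1] A[i]=6<=B[j]=9 take 6 → i++
[i=6,j=1] A[i]=7<=B[j]=9 take 7 → i++
[i=7,j=1] A[i]=10>B[j]=9 take 9 → j++
[i=7,j=2] A[i]=10<=B[j]=24 take 10 → i++
[i=8,j=2] A[i]=17<=B[j]=24 take 17 → i++
[i=9,j=2] A[i]=21<=B[j]=24 take 21 → i++
[i=10,j=2] A[i]=23<=B[j]=24 take 23 → i++
[i=11,j=2] A[i]=29>B[j]=24 take 24 → j++
[i=11,j=3] A[i]=29<=B[j]=35 take 29 → i++
[i=12,j=3] A[i]=30<=B[j]=35 take 30 → i++
[i=13,j=3] A[i]=32<=B[j]=35 take 32 → i++
[i=14,j=3] A[i]=36>B[j]=35 take 35 → j++
[i=14,j=4] B done, take A[i]=36 → i++
[i=15,j=4] B done, take A[i]=38 → i++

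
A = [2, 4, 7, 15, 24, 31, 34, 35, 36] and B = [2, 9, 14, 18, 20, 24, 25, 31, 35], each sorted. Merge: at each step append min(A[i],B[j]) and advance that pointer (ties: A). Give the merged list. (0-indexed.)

[i=0,j=0] A[i]=2<=B[j]=2 take 2 → i++
[i=1,j=0] A[i]=4>B[j]=2 take 2 → j++
[i=1,j=1] A[i]=4<=B[j]=9 take 4 → i++
[i=2,j=1] A[i]=7<=B[j]=9 take 7 → i++
[i=3,j=1] A[i]=15>B[j]=9 take 9 → j++
[i=3,j=2] A[i]=15>B[j]=14 take 14 → j++
[i=3,j=3] A[i]=15<=B[j]=18 take 15 → i++
[i=4,j=3] A[i]=24>B[j]=18 take 18 → j++
[i=4,j=4] A[i]=24>B[j]=20 take 20 → j++
[i=4,j=5] A[i]=24<=B[j]=24 take 24 → i++
[i=5,j=5] A[i]=31>B[j]=24 take 24 → j++
[i=5,j=6] A[i]=31>B[j]=25 take 25 → j++
[i=5,j=7] A[i]=31<=B[j]=31 take 31 → i++
[i=6,j=7] A[i]=34>B[j]=31 take 31 → j++
[i=6,j=8] A[i]=34<=B[j]=35 take 34 → i++
[i=7,j=8] A[i]=35<=B[j]=35 take 35 → i++
[i=8,j=8] A[i]=36>B[j]=35 take 35 → j++
[i=8,j=9] B done, take A[i]=36 → i++

[2, 2, 4, 7, 9, 14, 15, 18, 20, 24, 24, 25, 31, 31, 34, 35, 35, 36]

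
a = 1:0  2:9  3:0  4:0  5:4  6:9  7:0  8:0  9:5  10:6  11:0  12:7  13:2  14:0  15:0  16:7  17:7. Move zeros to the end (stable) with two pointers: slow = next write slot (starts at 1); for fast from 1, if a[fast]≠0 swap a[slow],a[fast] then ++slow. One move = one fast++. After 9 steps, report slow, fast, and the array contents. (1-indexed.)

slow=5, fast=10, a=[9, 4, 9, 5, 0, 0, 0, 0, 0, 6, 0, 7, 2, 0, 0, 7, 7]

slow=1 fast=1: a[fast]=0, fast++
slow=1 fast=2: a[fast]=9≠0 swap→a[1]=9, slow++,fast++
slow=2 fast=3: a[fast]=0, fast++
slow=2 fast=4: a[fast]=0, fast++
slow=2 fast=5: a[fast]=4≠0 swap→a[2]=4, slow++,fast++
slow=3 fast=6: a[fast]=9≠0 swap→a[3]=9, slow++,fast++
slow=4 fast=7: a[fast]=0, fast++
slow=4 fast=8: a[fast]=0, fast++
slow=4 fast=9: a[fast]=5≠0 swap→a[4]=5, slow++,fast++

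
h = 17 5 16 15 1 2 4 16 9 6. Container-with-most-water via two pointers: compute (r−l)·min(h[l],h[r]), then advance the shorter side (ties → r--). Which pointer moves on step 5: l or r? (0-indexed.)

r

l=0 r=9: min(17,6)*9=54 best=54 *, r--
l=0 r=8: min(17,9)*8=72 best=72 *, r--
l=0 r=7: min(17,16)*7=112 best=112 *, r--
l=0 r=6: min(17,4)*6=24 best=112, r--
l=0 r=5: min(17,2)*5=10 best=112, r--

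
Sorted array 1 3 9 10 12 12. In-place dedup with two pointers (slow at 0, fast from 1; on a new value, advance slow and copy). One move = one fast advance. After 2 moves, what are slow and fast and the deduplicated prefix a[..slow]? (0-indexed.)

(s=0,f=1) a[fast]=3≠a[slow]=1 write a[1]=3 → slow++,fast++
(s=1,f=2) a[fast]=9≠a[slow]=3 write a[2]=9 → slow++,fast++

slow=2, fast=3, prefix=[1, 3, 9]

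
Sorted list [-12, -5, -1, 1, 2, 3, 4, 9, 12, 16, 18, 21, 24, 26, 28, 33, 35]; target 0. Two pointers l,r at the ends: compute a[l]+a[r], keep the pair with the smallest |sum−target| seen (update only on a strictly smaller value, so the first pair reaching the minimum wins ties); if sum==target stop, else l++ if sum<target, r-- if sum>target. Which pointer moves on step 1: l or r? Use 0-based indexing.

r

l=0 r=16: -12+35=23 d=23 *, r--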